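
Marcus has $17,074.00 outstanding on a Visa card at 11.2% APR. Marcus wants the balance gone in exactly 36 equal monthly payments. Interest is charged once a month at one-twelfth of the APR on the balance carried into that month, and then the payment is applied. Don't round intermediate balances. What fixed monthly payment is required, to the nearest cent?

$560.60

Monthly rate r = 11.2%/12 = 0.933333% = 0.00933333.
Level-payment amortization: P = B₀·r / (1 − (1+r)^(−n)) = 17074.00·0.00933333 / (1 − 1.00933^(−36)).
Denominator 1 − (1+r)^(−36) = 0.284262421.
P = 159.357 / 0.284262421 ≈ 560.60.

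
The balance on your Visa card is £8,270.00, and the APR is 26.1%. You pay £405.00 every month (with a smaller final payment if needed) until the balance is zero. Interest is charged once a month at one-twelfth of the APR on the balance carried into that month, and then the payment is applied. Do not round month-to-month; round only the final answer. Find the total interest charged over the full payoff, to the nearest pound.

Monthly rate r = 26.1%/12 = 2.175% = 0.02175.
Payoff takes n = ⌈−ln(1 − rB₀/P)/ln(1+r)⌉ = ⌈27.291⌉ = 28 payments; the last is £118.83.
Total paid = 27·£405.00 + £118.83 = £11,053.83.
Total interest = total paid − principal = £11,053.83 − £8,270.00 = £2,783.83.

£2,784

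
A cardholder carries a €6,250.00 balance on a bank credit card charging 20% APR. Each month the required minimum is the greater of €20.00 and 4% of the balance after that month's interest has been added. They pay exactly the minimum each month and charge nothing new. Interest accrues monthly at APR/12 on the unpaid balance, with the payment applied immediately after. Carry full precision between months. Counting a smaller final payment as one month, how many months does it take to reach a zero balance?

Monthly rate r = 20%/12 = 1.66667% = 0.0166667.
While 4% of the post-interest balance exceeds €20.00, each month B ← (B·(1+r))·(1 − 0.04), i.e. B shrinks by the factor (1+r)·0.96 = 0.976.
This holds for months 1–105. Entering month 106 the balance is €487.65; 4% of the post-interest balance is now below €20.00, so the flat €20.00 minimum applies from here.
From month 106 a fixed €20.00 at rate r clears €487.65 in 32 more payments. Total: 105 + 32 = 137 months.

137 months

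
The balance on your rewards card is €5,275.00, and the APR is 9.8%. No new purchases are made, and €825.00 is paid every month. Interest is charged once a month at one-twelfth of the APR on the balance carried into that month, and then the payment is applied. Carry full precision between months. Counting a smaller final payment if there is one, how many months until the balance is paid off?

Monthly rate r = 9.8%/12 = 0.816667% = 0.00816667.
Recurrence: B ← B·(1+r) − €825.00.
Month 1: interest €43.08; balance after payment €4,493.08.
Month 2: interest €36.69; balance after payment €3,704.77.
Closed form: n = −ln(1 − rB₀/P)/ln(1+r) = −ln(0.94778)/ln(1.00817) ≈ 6.594, so the balance reaches zero during payment 7.

7 payments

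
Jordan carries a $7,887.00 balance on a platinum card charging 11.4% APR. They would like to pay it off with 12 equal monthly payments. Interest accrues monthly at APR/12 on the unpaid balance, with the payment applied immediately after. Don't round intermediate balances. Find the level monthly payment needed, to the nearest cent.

Monthly rate r = 11.4%/12 = 0.95% = 0.0095.
Level-payment amortization: P = B₀·r / (1 − (1+r)^(−n)) = 7887.00·0.0095 / (1 − 1.0095^(−12)).
Denominator 1 − (1+r)^(−12) = 0.107261796.
P = 74.9265 / 0.107261796 ≈ 698.54.

$698.54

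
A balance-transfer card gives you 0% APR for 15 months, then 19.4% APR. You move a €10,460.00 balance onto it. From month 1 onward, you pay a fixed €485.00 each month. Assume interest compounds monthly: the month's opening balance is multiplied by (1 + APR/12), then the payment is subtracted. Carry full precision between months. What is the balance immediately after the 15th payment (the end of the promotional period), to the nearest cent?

€3,185.00

Promo months 1–15 at r₀ = 0%/12 = 0; months 16+ at r₁ = 19.4%/12 = 0.0161667.
After month 15 (no interest yet): B = €10,460.00 − 15·€485.00 = €3,185.00.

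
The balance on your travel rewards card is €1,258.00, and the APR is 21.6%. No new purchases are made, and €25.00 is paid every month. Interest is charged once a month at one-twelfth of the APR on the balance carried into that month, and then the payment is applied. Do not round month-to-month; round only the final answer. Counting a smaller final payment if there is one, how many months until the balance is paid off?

133 months

Monthly rate r = 21.6%/12 = 1.8% = 0.018.
Recurrence: B ← B·(1+r) − €25.00.
Month 1: interest €22.64; balance after payment €1,255.64.
Month 2: interest €22.60; balance after payment €1,253.25.
Closed form: n = −ln(1 − rB₀/P)/ln(1+r) = −ln(0.09424)/ln(1.018) ≈ 132.395, so the balance reaches zero during payment 133.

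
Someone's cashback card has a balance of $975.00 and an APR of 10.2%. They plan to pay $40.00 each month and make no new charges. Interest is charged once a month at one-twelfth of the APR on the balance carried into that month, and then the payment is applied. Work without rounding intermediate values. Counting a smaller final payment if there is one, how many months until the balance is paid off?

Monthly rate r = 10.2%/12 = 0.85% = 0.0085.
Recurrence: B ← B·(1+r) − $40.00.
Month 1: interest $8.29; balance after payment $943.29.
Month 2: interest $8.02; balance after payment $911.31.
Closed form: n = −ln(1 − rB₀/P)/ln(1+r) = −ln(0.79281)/ln(1.0085) ≈ 27.430, so the balance reaches zero during payment 28.

28 months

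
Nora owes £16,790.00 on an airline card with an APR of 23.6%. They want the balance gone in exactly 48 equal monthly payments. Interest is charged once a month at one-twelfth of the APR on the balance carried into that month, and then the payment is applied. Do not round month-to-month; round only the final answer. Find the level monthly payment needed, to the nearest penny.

£543.68

Monthly rate r = 23.6%/12 = 1.96667% = 0.0196667.
Level-payment amortization: P = B₀·r / (1 − (1+r)^(−n)) = 16790.00·0.0196667 / (1 − 1.01967^(−48)).
Denominator 1 − (1+r)^(−48) = 0.607350245.
P = 330.203 / 0.607350245 ≈ 543.68.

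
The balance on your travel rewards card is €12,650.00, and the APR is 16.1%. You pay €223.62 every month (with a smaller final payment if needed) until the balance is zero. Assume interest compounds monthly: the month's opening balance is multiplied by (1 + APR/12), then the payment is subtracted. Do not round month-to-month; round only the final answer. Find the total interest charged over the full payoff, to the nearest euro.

€11,224

Monthly rate r = 16.1%/12 = 1.34167% = 0.0134167.
Payoff takes n = ⌈−ln(1 − rB₀/P)/ln(1+r)⌉ = ⌈106.760⌉ = 107 payments; the last is €170.11.
Total paid = 106·€223.62 + €170.11 = €23,873.83.
Total interest = total paid − principal = €23,873.83 − €12,650.00 = €11,223.83.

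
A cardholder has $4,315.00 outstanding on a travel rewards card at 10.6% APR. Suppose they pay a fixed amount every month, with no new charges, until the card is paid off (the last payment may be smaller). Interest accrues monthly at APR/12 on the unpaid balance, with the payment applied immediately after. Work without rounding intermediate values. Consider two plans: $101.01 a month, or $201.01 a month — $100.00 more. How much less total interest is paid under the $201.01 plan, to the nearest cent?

$635.82

Monthly rate r = 10.6%/12 = 0.883333% = 0.00883333.
At $101.01/mo: n = ⌈−ln(1 − rB₀/P)/ln(1+r)⌉ = 54 payments (last $87.97); total interest = total paid − $4,315.00 = $1,126.50.
At $201.01/mo: 24 payments (last $182.45); total interest $490.68.
Interest saved = $1,126.50 − $490.68 = $635.82.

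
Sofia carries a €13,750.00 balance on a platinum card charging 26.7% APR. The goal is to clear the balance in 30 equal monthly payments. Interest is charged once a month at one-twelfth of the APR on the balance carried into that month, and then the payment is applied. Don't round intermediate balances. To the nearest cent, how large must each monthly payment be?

Monthly rate r = 26.7%/12 = 2.225% = 0.02225.
Level-payment amortization: P = B₀·r / (1 − (1+r)^(−n)) = 13750.00·0.02225 / (1 − 1.02225^(−30)).
Denominator 1 − (1+r)^(−30) = 0.483242935.
P = 305.938 / 0.483242935 ≈ 633.09.

€633.09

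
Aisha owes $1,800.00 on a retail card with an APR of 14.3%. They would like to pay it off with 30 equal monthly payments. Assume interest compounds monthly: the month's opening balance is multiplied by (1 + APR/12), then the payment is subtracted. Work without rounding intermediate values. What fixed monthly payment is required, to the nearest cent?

Monthly rate r = 14.3%/12 = 1.19167% = 0.0119167.
Level-payment amortization: P = B₀·r / (1 − (1+r)^(−n)) = 1800.00·0.0119167 / (1 − 1.01192^(−30)).
Denominator 1 − (1+r)^(−30) = 0.299097626.
P = 21.45 / 0.299097626 ≈ 71.72.

$71.72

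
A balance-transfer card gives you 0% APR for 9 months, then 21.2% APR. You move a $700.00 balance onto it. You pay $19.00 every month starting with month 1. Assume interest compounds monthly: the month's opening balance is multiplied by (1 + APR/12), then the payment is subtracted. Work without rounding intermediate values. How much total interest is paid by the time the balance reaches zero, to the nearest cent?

Promo months 1–9 at r₀ = 0%/12 = 0; months 10+ at r₁ = 21.2%/12 = 0.0176667.
After month 9 (no interest yet): B = $700.00 − 9·$19.00 = $529.00.
Then at r₁ with $19.00/mo: n₂ = −ln(1 − r₁·B/P)/ln(1+r₁) ≈ 38.66 → 39 more payments.
Total paid = 47·$19.00 + $12.58 = $905.58; interest = $905.58 − $700.00 = $205.58.

$205.58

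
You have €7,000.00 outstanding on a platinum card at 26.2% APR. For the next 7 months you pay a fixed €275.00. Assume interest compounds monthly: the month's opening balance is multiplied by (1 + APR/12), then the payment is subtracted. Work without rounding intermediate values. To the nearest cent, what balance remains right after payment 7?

Monthly rate r = 26.2%/12 = 2.18333% = 0.0218333.
Each month: B ← B·(1+r) − €275.00.
Month 1: interest €152.83; balance after payment €6,877.83.
Month 2: interest €150.17; balance after payment €6,753.00.
Month 3: interest €147.44; balance after payment €6,625.44.
Month 4: interest €144.66; balance after payment €6,495.10.
Month 5: interest €141.81; balance after payment €6,361.90.
Month 6: interest €138.90; balance after payment €6,225.81.
Month 7: interest €135.93; balance after payment €6,086.74.

€6,086.74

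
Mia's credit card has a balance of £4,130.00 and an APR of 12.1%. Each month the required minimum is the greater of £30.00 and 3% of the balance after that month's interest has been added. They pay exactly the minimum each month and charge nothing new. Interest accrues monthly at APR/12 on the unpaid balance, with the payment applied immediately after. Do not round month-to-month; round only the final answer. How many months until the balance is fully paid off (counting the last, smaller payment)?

Monthly rate r = 12.1%/12 = 1.00833% = 0.0100833.
While 3% of the post-interest balance exceeds £30.00, each month B ← (B·(1+r))·(1 − 0.03), i.e. B shrinks by the factor (1+r)·0.97 = 0.97978.
This holds for months 1–70. Entering month 71 the balance is £988.50; 3% of the post-interest balance is now below £30.00, so the flat £30.00 minimum applies from here.
From month 71 a fixed £30.00 at rate r clears £988.50 in 41 more payments. Total: 70 + 41 = 111 months.

111 months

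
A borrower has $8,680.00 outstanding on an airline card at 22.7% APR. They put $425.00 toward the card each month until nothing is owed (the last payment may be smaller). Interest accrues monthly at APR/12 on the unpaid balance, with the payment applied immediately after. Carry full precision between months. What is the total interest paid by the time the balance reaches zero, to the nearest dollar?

$2,395

Monthly rate r = 22.7%/12 = 1.89167% = 0.0189167.
Payoff takes n = ⌈−ln(1 − rB₀/P)/ln(1+r)⌉ = ⌈26.058⌉ = 27 payments; the last is $24.79.
Total paid = 26·$425.00 + $24.79 = $11,074.79.
Total interest = total paid − principal = $11,074.79 − $8,680.00 = $2,394.79.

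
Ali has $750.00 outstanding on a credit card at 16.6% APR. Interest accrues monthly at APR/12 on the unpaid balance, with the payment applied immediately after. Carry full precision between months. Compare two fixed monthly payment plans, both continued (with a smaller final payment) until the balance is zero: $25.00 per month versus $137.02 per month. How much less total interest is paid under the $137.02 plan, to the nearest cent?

$190.14

Monthly rate r = 16.6%/12 = 1.38333% = 0.0138333.
At $25.00/mo: n = ⌈−ln(1 − rB₀/P)/ln(1+r)⌉ = 40 payments (last $0.62); total interest = total paid − $750.00 = $225.62.
At $137.02/mo: 6 payments (last $100.38); total interest $35.48.
Interest saved = $225.62 − $35.48 = $190.14.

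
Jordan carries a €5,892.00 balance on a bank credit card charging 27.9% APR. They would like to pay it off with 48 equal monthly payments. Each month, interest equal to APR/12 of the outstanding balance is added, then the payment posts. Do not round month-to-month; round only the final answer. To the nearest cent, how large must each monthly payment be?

Monthly rate r = 27.9%/12 = 2.325% = 0.02325.
Level-payment amortization: P = B₀·r / (1 − (1+r)^(−n)) = 5892.00·0.02325 / (1 − 1.02325^(−48)).
Denominator 1 − (1+r)^(−48) = 0.668200413.
P = 136.989 / 0.668200413 ≈ 205.01.

€205.01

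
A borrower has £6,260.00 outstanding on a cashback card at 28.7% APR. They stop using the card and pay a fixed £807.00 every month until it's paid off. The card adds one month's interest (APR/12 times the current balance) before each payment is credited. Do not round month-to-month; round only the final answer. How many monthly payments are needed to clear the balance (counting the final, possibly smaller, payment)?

Monthly rate r = 28.7%/12 = 2.39167% = 0.0239167.
Recurrence: B ← B·(1+r) − £807.00.
Month 1: interest £149.72; balance after payment £5,602.72.
Month 2: interest £134.00; balance after payment £4,929.72.
Closed form: n = −ln(1 − rB₀/P)/ln(1+r) = −ln(0.81448)/ln(1.02392) ≈ 8.682, so the balance reaches zero during payment 9.

9 months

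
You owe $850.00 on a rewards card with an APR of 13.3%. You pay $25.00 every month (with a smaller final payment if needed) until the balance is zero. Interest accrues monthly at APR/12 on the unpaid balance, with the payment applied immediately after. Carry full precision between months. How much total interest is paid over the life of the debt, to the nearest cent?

Monthly rate r = 13.3%/12 = 1.10833% = 0.0110833.
Payoff takes n = ⌈−ln(1 − rB₀/P)/ln(1+r)⌉ = ⌈42.907⌉ = 43 payments; the last is $22.70.
Total paid = 42·$25.00 + $22.70 = $1,072.70.
Total interest = total paid − principal = $1,072.70 − $850.00 = $222.70.

$222.70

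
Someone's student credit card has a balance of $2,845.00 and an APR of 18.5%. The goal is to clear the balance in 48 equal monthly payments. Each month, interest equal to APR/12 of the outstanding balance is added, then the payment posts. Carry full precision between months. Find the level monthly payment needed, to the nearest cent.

$84.32

Monthly rate r = 18.5%/12 = 1.54167% = 0.0154167.
Level-payment amortization: P = B₀·r / (1 − (1+r)^(−n)) = 2845.00·0.0154167 / (1 − 1.01542^(−48)).
Denominator 1 − (1+r)^(−48) = 0.52018458.
P = 43.8604 / 0.52018458 ≈ 84.32.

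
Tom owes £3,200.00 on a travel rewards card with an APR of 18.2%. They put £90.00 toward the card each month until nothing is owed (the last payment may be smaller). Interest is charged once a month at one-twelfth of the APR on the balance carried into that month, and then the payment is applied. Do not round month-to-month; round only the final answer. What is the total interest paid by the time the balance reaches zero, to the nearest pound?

Monthly rate r = 18.2%/12 = 1.51667% = 0.0151667.
Payoff takes n = ⌈−ln(1 − rB₀/P)/ln(1+r)⌉ = ⌈51.480⌉ = 52 payments; the last is £43.38.
Total paid = 51·£90.00 + £43.38 = £4,633.38.
Total interest = total paid − principal = £4,633.38 − £3,200.00 = £1,433.38.

£1,433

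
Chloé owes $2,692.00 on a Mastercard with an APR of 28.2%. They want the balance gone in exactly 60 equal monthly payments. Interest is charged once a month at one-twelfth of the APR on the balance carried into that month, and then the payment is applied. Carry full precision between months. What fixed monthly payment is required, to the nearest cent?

$84.14

Monthly rate r = 28.2%/12 = 2.35% = 0.0235.
Level-payment amortization: P = B₀·r / (1 − (1+r)^(−n)) = 2692.00·0.0235 / (1 − 1.0235^(−60)).
Denominator 1 − (1+r)^(−60) = 0.751841486.
P = 63.262 / 0.751841486 ≈ 84.14.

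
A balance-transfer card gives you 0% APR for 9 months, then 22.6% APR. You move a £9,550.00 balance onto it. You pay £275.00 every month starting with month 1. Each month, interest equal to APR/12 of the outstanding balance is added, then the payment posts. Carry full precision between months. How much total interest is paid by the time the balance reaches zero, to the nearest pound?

£2,693

Promo months 1–9 at r₀ = 0%/12 = 0; months 10+ at r₁ = 22.6%/12 = 0.0188333.
After month 9 (no interest yet): B = £9,550.00 − 9·£275.00 = £7,075.00.
Then at r₁ with £275.00/mo: n₂ = −ln(1 − r₁·B/P)/ln(1+r₁) ≈ 35.52 → 36 more payments.
Total paid = 44·£275.00 + £142.73 = £12,242.73; interest = £12,242.73 − £9,550.00 = £2,692.73.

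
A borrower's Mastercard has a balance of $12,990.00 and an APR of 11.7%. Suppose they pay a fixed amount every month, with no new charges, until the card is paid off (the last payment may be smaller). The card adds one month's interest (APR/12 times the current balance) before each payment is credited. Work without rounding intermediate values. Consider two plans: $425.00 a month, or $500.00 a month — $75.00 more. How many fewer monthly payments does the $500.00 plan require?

Monthly rate r = 11.7%/12 = 0.975% = 0.00975.
At $425.00/mo: n = ⌈−ln(1 − rB₀/P)/ln(1+r)⌉ = 37 payments (last $198.95); total interest = total paid − $12,990.00 = $2,508.95.
At $500.00/mo: 31 payments (last $52.54); total interest $2,062.54.
Payments saved = 37 − 31 = 6.

6 fewer payments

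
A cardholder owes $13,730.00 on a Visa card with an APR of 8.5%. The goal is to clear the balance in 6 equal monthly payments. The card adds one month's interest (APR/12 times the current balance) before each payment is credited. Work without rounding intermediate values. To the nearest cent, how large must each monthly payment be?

$2,345.40

Monthly rate r = 8.5%/12 = 0.708333% = 0.00708333.
Level-payment amortization: P = B₀·r / (1 − (1+r)^(−n)) = 13730.00·0.00708333 / (1 − 1.00708^(−6)).
Denominator 1 − (1+r)^(−6) = 0.0414659436.
P = 97.2542 / 0.0414659436 ≈ 2345.40.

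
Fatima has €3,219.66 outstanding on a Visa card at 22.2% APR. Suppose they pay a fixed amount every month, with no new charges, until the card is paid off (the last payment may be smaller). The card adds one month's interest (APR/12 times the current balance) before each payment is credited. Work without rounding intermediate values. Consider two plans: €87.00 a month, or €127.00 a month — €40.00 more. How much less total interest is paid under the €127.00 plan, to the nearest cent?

€1,091.35

Monthly rate r = 22.2%/12 = 1.85% = 0.0185.
At €87.00/mo: n = ⌈−ln(1 − rB₀/P)/ln(1+r)⌉ = 63 payments (last €83.20); total interest = total paid − €3,219.66 = €2,257.54.
At €127.00/mo: 35 payments (last €67.85); total interest €1,166.19.
Interest saved = €2,257.54 − €1,166.19 = €1,091.35.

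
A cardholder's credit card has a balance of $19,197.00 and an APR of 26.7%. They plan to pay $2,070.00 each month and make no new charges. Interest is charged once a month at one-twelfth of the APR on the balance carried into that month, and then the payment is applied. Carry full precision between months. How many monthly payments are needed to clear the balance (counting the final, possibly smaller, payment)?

11 months

Monthly rate r = 26.7%/12 = 2.225% = 0.02225.
Recurrence: B ← B·(1+r) − $2,070.00.
Month 1: interest $427.13; balance after payment $17,554.13.
Month 2: interest $390.58; balance after payment $15,874.71.
Closed form: n = −ln(1 − rB₀/P)/ln(1+r) = −ln(0.79366)/ln(1.02225) ≈ 10.502, so the balance reaches zero during payment 11.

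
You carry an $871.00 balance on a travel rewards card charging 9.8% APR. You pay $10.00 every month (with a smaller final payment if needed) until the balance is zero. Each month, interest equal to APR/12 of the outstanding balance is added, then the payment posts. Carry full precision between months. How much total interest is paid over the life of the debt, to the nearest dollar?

$657

Monthly rate r = 9.8%/12 = 0.816667% = 0.00816667.
Payoff takes n = ⌈−ln(1 − rB₀/P)/ln(1+r)⌉ = ⌈152.754⌉ = 153 payments; the last is $7.55.
Total paid = 152·$10.00 + $7.55 = $1,527.55.
Total interest = total paid − principal = $1,527.55 − $871.00 = $656.55.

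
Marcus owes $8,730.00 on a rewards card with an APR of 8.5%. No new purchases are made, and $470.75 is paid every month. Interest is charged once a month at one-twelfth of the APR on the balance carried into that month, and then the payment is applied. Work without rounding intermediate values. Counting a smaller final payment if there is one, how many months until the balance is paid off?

Monthly rate r = 8.5%/12 = 0.708333% = 0.00708333.
Recurrence: B ← B·(1+r) − $470.75.
Month 1: interest $61.84; balance after payment $8,321.09.
Month 2: interest $58.94; balance after payment $7,909.28.
Closed form: n = −ln(1 − rB₀/P)/ln(1+r) = −ln(0.86864)/ln(1.00708) ≈ 19.952, so the balance reaches zero during payment 20.

20 months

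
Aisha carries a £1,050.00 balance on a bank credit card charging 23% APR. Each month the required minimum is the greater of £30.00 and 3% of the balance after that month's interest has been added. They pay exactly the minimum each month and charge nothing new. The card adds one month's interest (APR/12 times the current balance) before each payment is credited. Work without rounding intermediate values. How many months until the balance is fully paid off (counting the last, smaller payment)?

58 months

Monthly rate r = 23%/12 = 1.91667% = 0.0191667.
While 3% of the post-interest balance exceeds £30.00, each month B ← (B·(1+r))·(1 − 0.03), i.e. B shrinks by the factor (1+r)·0.97 = 0.98859.
This holds for months 1–6. Entering month 7 the balance is £980.15; 3% of the post-interest balance is now below £30.00, so the flat £30.00 minimum applies from here.
From month 7 a fixed £30.00 at rate r clears £980.15 in 52 more payments. Total: 6 + 52 = 58 months.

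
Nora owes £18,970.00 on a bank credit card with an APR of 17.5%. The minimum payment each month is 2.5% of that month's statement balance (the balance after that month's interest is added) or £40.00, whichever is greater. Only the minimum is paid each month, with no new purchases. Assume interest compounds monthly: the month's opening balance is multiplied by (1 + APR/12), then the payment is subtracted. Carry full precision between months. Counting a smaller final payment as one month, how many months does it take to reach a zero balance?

Monthly rate r = 17.5%/12 = 1.45833% = 0.0145833.
While 2.5% of the post-interest balance exceeds £40.00, each month B ← (B·(1+r))·(1 − 0.025), i.e. B shrinks by the factor (1+r)·0.975 = 0.98922.
This holds for months 1–230. Entering month 231 the balance is £1,567.85; 2.5% of the post-interest balance is now below £40.00, so the flat £40.00 minimum applies from here.
From month 231 a fixed £40.00 at rate r clears £1,567.85 in 59 more payments. Total: 230 + 59 = 289 months.

289 months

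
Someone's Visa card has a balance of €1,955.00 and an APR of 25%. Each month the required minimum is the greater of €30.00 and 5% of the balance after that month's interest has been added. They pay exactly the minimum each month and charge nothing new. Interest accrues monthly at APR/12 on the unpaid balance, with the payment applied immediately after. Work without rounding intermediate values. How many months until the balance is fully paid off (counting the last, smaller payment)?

65 months

Monthly rate r = 25%/12 = 2.08333% = 0.0208333.
While 5% of the post-interest balance exceeds €30.00, each month B ← (B·(1+r))·(1 − 0.05), i.e. B shrinks by the factor (1+r)·0.95 = 0.96979.
This holds for months 1–40. Entering month 41 the balance is €573.17; 5% of the post-interest balance is now below €30.00, so the flat €30.00 minimum applies from here.
From month 41 a fixed €30.00 at rate r clears €573.17 in 25 more payments. Total: 40 + 25 = 65 months.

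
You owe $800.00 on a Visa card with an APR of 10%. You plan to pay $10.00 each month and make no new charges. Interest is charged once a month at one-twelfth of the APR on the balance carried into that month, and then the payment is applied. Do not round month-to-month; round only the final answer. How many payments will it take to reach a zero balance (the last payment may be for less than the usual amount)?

133 payments

Monthly rate r = 10%/12 = 0.833333% = 0.00833333.
Recurrence: B ← B·(1+r) − $10.00.
Month 1: interest $6.67; balance after payment $796.67.
Month 2: interest $6.64; balance after payment $793.31.
Closed form: n = −ln(1 − rB₀/P)/ln(1+r) = −ln(0.33333)/ln(1.00833) ≈ 132.382, so the balance reaches zero during payment 133.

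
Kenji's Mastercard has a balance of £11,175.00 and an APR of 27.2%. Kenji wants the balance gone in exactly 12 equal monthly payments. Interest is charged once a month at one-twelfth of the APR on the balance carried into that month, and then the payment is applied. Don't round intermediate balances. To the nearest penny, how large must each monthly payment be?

£1,074.09

Monthly rate r = 27.2%/12 = 2.26667% = 0.0226667.
Level-payment amortization: P = B₀·r / (1 − (1+r)^(−n)) = 11175.00·0.0226667 / (1 − 1.02267^(−12)).
Denominator 1 − (1+r)^(−12) = 0.235828576.
P = 253.3 / 0.235828576 ≈ 1074.09.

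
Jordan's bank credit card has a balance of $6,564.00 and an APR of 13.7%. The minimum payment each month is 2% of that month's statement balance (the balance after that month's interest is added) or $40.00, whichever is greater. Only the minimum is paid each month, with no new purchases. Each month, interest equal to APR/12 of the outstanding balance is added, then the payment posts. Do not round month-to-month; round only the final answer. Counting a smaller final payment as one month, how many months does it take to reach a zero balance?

209 months

Monthly rate r = 13.7%/12 = 1.14167% = 0.0114167.
While 2% of the post-interest balance exceeds $40.00, each month B ← (B·(1+r))·(1 − 0.02), i.e. B shrinks by the factor (1+r)·0.98 = 0.99119.
This holds for months 1–136. Entering month 137 the balance is $1,969.74; 2% of the post-interest balance is now below $40.00, so the flat $40.00 minimum applies from here.
From month 137 a fixed $40.00 at rate r clears $1,969.74 in 73 more payments. Total: 136 + 73 = 209 months.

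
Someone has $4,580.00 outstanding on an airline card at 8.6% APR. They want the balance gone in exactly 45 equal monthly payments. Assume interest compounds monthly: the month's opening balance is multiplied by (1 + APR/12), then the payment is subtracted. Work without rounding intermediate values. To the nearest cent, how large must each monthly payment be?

Monthly rate r = 8.6%/12 = 0.716667% = 0.00716667.
Level-payment amortization: P = B₀·r / (1 − (1+r)^(−n)) = 4580.00·0.00716667 / (1 − 1.00717^(−45)).
Denominator 1 − (1+r)^(−45) = 0.274830506.
P = 32.8233 / 0.274830506 ≈ 119.43.

$119.43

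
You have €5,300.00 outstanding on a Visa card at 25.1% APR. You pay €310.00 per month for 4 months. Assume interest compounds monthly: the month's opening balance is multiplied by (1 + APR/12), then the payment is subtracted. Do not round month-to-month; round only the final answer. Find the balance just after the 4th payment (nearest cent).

Monthly rate r = 25.1%/12 = 2.09167% = 0.0209167.
Each month: B ← B·(1+r) − €310.00.
Month 1: interest €110.86; balance after payment €5,100.86.
Month 2: interest €106.69; balance after payment €4,897.55.
Month 3: interest €102.44; balance after payment €4,689.99.
Month 4: interest €98.10; balance after payment €4,478.09.

€4,478.09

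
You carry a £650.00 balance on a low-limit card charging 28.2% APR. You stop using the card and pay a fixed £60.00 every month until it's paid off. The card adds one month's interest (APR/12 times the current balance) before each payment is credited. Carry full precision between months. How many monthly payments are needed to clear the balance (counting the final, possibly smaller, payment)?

Monthly rate r = 28.2%/12 = 2.35% = 0.0235.
Recurrence: B ← B·(1+r) − £60.00.
Month 1: interest £15.28; balance after payment £605.27.
Month 2: interest £14.22; balance after payment £559.50.
Closed form: n = −ln(1 − rB₀/P)/ln(1+r) = −ln(0.74542)/ln(1.0235) ≈ 12.649, so the balance reaches zero during payment 13.

13 months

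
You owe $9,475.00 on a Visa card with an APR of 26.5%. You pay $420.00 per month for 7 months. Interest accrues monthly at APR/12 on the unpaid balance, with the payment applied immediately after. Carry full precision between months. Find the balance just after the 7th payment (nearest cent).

Monthly rate r = 26.5%/12 = 2.20833% = 0.0220833.
Each month: B ← B·(1+r) − $420.00.
Month 1: interest $209.24; balance after payment $9,264.24.
Month 2: interest $204.59; balance after payment $9,048.82.
Month 3: interest $199.83; balance after payment $8,828.65.
Month 4: interest $194.97; balance after payment $8,603.62.
Month 5: interest $190.00; balance after payment $8,373.62.
Month 6: interest $184.92; balance after payment $8,138.53.
Month 7: interest $179.73; balance after payment $7,898.26.

$7,898.26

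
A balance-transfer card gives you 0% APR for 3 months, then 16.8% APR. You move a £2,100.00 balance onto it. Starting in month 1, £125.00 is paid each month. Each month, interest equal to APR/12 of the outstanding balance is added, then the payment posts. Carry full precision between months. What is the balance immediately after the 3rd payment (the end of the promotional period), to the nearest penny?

£1,725.00

Promo months 1–3 at r₀ = 0%/12 = 0; months 4+ at r₁ = 16.8%/12 = 0.014.
After month 3 (no interest yet): B = £2,100.00 − 3·£125.00 = £1,725.00.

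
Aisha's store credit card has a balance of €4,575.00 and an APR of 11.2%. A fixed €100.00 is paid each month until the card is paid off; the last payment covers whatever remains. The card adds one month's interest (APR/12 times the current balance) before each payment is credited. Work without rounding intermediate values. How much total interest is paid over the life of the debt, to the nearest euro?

€1,419

Monthly rate r = 11.2%/12 = 0.933333% = 0.00933333.
Payoff takes n = ⌈−ln(1 − rB₀/P)/ln(1+r)⌉ = ⌈59.943⌉ = 60 payments; the last is €94.29.
Total paid = 59·€100.00 + €94.29 = €5,994.29.
Total interest = total paid − principal = €5,994.29 − €4,575.00 = €1,419.29.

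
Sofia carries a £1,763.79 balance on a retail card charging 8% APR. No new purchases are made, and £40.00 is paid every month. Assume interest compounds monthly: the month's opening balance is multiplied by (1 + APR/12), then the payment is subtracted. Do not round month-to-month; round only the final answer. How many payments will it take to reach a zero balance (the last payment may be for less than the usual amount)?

Monthly rate r = 8%/12 = 0.666667% = 0.00666667.
Recurrence: B ← B·(1+r) − £40.00.
Month 1: interest £11.76; balance after payment £1,735.55.
Month 2: interest £11.57; balance after payment £1,707.12.
Closed form: n = −ln(1 − rB₀/P)/ln(1+r) = −ln(0.70603)/ln(1.00667) ≈ 52.387, so the balance reaches zero during payment 53.

53 payments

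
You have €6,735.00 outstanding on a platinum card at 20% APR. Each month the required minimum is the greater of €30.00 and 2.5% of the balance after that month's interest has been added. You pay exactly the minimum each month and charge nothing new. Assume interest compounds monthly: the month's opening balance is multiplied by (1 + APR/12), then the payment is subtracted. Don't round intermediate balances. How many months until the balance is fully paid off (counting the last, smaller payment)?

263 months

Monthly rate r = 20%/12 = 1.66667% = 0.0166667.
While 2.5% of the post-interest balance exceeds €30.00, each month B ← (B·(1+r))·(1 − 0.025), i.e. B shrinks by the factor (1+r)·0.975 = 0.99125.
This holds for months 1–199. Entering month 200 the balance is €1,171.64; 2.5% of the post-interest balance is now below €30.00, so the flat €30.00 minimum applies from here.
From month 200 a fixed €30.00 at rate r clears €1,171.64 in 64 more payments. Total: 199 + 64 = 263 months.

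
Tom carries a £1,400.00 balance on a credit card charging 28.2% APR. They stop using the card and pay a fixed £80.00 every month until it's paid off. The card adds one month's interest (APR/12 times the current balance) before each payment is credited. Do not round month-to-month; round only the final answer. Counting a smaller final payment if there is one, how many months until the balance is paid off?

23 payments

Monthly rate r = 28.2%/12 = 2.35% = 0.0235.
Recurrence: B ← B·(1+r) − £80.00.
Month 1: interest £32.90; balance after payment £1,352.90.
Month 2: interest £31.79; balance after payment £1,304.69.
Closed form: n = −ln(1 − rB₀/P)/ln(1+r) = −ln(0.58875)/ln(1.0235) ≈ 22.807, so the balance reaches zero during payment 23.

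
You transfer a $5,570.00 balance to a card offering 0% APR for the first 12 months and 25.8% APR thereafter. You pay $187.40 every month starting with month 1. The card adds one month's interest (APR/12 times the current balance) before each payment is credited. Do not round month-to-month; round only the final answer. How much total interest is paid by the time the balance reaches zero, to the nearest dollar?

Promo months 1–12 at r₀ = 0%/12 = 0; months 13+ at r₁ = 25.8%/12 = 0.0215.
After month 12 (no interest yet): B = $5,570.00 − 12·$187.40 = $3,321.20.
Then at r₁ with $187.40/mo: n₂ = −ln(1 − r₁·B/P)/ln(1+r₁) ≈ 22.55 → 23 more payments.
Total paid = 34·$187.40 + $103.73 = $6,475.33; interest = $6,475.33 − $5,570.00 = $905.33.

$905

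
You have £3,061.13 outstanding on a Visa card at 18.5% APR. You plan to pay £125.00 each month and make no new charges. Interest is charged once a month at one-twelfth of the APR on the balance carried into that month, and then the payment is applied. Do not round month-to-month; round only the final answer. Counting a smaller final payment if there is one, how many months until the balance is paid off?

Monthly rate r = 18.5%/12 = 1.54167% = 0.0154167.
Recurrence: B ← B·(1+r) − £125.00.
Month 1: interest £47.19; balance after payment £2,983.32.
Month 2: interest £45.99; balance after payment £2,904.32.
Closed form: n = −ln(1 − rB₀/P)/ln(1+r) = −ln(0.62246)/ln(1.01542) ≈ 30.987, so the balance reaches zero during payment 31.

31 months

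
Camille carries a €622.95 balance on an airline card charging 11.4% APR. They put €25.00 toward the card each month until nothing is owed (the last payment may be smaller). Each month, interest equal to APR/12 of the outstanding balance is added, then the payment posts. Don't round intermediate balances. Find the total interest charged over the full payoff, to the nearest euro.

Monthly rate r = 11.4%/12 = 0.95% = 0.0095.
Payoff takes n = ⌈−ln(1 − rB₀/P)/ln(1+r)⌉ = ⌈28.570⌉ = 29 payments; the last is €14.27.
Total paid = 28·€25.00 + €14.27 = €714.27.
Total interest = total paid − principal = €714.27 − €622.95 = €91.32.

€91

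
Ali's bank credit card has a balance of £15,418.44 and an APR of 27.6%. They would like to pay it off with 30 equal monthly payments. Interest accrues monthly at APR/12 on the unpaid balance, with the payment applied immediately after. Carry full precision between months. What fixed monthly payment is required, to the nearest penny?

£717.15

Monthly rate r = 27.6%/12 = 2.3% = 0.023.
Level-payment amortization: P = B₀·r / (1 − (1+r)^(−n)) = 15418.44·0.023 / (1 − 1.023^(−30)).
Denominator 1 − (1+r)^(−30) = 0.49448856.
P = 354.624 / 0.49448856 ≈ 717.15.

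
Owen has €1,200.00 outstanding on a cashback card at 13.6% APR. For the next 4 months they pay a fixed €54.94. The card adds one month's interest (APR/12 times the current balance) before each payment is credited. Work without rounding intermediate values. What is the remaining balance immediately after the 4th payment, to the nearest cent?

€1,031.81

Monthly rate r = 13.6%/12 = 1.13333% = 0.0113333.
Each month: B ← B·(1+r) − €54.94.
Month 1: interest €13.60; balance after payment €1,158.66.
Month 2: interest €13.13; balance after payment €1,116.85.
Month 3: interest €12.66; balance after payment €1,074.57.
Month 4: interest €12.18; balance after payment €1,031.81.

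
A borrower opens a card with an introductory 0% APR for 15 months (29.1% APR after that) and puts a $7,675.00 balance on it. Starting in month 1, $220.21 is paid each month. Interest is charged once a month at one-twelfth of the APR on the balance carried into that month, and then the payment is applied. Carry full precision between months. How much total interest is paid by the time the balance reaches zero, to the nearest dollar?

Promo months 1–15 at r₀ = 0%/12 = 0; months 16+ at r₁ = 29.1%/12 = 0.02425.
After month 15 (no interest yet): B = $7,675.00 − 15·$220.21 = $4,371.85.
Then at r₁ with $220.21/mo: n₂ = −ln(1 − r₁·B/P)/ln(1+r₁) ≈ 27.41 → 28 more payments.
Total paid = 42·$220.21 + $90.31 = $9,339.13; interest = $9,339.13 − $7,675.00 = $1,664.13.

$1,664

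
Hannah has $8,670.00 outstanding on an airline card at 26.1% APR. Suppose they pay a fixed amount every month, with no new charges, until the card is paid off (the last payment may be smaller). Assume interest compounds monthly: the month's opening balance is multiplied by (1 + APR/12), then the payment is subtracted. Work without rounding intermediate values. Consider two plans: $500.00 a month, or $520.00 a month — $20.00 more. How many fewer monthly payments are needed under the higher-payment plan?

2 fewer payments

Monthly rate r = 26.1%/12 = 2.175% = 0.02175.
At $500.00/mo: n = ⌈−ln(1 − rB₀/P)/ln(1+r)⌉ = 23 payments (last $1.67); total interest = total paid − $8,670.00 = $2,331.67.
At $520.00/mo: 21 payments (last $485.69); total interest $2,215.69.
Payments saved = 23 − 21 = 2.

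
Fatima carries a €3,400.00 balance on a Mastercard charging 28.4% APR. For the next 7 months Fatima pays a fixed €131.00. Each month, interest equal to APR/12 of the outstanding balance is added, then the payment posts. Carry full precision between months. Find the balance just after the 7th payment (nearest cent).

€3,020.14

Monthly rate r = 28.4%/12 = 2.36667% = 0.0236667.
Each month: B ← B·(1+r) − €131.00.
Month 1: interest €80.47; balance after payment €3,349.47.
Month 2: interest €79.27; balance after payment €3,297.74.
Month 3: interest €78.05; balance after payment €3,244.78.
Month 4: interest €76.79; balance after payment €3,190.58.
Month 5: interest €75.51; balance after payment €3,135.09.
Month 6: interest €74.20; balance after payment €3,078.28.
Month 7: interest €72.85; balance after payment €3,020.14.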